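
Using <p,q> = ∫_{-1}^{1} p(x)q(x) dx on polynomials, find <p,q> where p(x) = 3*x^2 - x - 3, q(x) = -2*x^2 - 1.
<p,q> = 28/5

Expand the product: p(x)·q(x) = -6*x^4 + 2*x^3 + 3*x^2 + x + 3.
∫_{-1}^{1} of each monomial x^k gives [2/(k+1) if k even, 0 if k odd]. Integrating term-by-term (or equivalently evaluating the antiderivative F(x) = -6*x^5/5 + x^4/2 + x^3 + x^2/2 + 3*x at the endpoints):
  F(1) − F(−1) = 19/5 − (-9/5) = 28/5.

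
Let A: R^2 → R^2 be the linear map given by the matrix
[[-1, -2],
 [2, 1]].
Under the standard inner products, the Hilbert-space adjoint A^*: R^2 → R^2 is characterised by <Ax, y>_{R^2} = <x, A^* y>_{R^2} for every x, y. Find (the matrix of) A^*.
A^* = A^T =
[[-1, 2],
 [-2, 1]]

For real matrices with standard dot products, the defining identity <Ax, y> = <x, A^* y> gives (Ax)^T y = x^T (A^*) y, i.e. x^T A^T y = x^T (A^*) y. Since this holds for all x, y, we must have A^* = A^T. Therefore
A^* =
[[-1, 2],
 [-2, 1]].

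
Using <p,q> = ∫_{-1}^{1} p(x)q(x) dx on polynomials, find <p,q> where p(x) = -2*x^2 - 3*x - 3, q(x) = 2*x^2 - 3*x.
<p,q> = 2/5

Expand the product: p(x)·q(x) = -4*x^4 + 3*x^2 + 9*x.
∫_{-1}^{1} of each monomial x^k gives [2/(k+1) if k even, 0 if k odd]. Integrating term-by-term (or equivalently evaluating the antiderivative F(x) = -4*x^5/5 + x^3 + 9*x^2/2 at the endpoints):
  F(1) − F(−1) = 47/10 − (43/10) = 2/5.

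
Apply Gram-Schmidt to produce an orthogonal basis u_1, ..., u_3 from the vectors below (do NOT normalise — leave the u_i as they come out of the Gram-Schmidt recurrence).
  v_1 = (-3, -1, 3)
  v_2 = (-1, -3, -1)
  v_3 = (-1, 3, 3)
Orthogonal basis:
  u_1 = (-3, -1, 3)
  u_2 = (-10/19, -54/19, -28/19)
  u_3 = (-1/5, 3/25, -4/25)

Apply the Gram-Schmidt recurrence
  u_1 = v_1
  u_i = v_i − Σ_{j<i} ((v_i · u_j) / (u_j · u_j)) · u_j.

Step by step this gives:
  u_1 = (-3, -1, 3)
  u_2 = (-10/19, -54/19, -28/19)
  u_3 = (-1/5, 3/25, -4/25)

Orthogonality check:
  u_2 · u_1 = 0 (should be 0)
  u_3 · u_1 = 0 (should be 0)
  u_3 · u_2 = 0 (should be 0)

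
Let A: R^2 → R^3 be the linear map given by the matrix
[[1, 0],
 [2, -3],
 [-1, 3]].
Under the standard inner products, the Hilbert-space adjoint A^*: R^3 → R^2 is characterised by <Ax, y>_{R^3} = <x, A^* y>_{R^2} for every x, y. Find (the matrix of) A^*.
A^* = A^T =
[[1, 2, -1],
 [0, -3, 3]]

For real matrices with standard dot products, the defining identity <Ax, y> = <x, A^* y> gives (Ax)^T y = x^T (A^*) y, i.e. x^T A^T y = x^T (A^*) y. Since this holds for all x, y, we must have A^* = A^T. Therefore
A^* =
[[1, 2, -1],
 [0, -3, 3]].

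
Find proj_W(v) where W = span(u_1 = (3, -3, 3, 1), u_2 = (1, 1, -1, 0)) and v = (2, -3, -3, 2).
proj_W(v) = (34/15, -2/15, 2/15, 2/5)

Set up U = [u_1 | ... | u_2] ∈ R^(4×2). The projector onto W = col(U) is P = U (U^T U)^(-1) U^T.
Compute U^T U =
  [28, -3]
  [-3, 3],
and U^T v = (8, 2).
Solve U^T U · c = U^T v for the coefficients: c = (2/5, 16/15). The projection is proj_W(v) = U c.
Check: (v - proj_W(v)) · u_1 = 0  (should be 0).
Check: (v - proj_W(v)) · u_2 = 0  (should be 0).
Result: proj_W(v) = (34/15, -2/15, 2/15, 2/5).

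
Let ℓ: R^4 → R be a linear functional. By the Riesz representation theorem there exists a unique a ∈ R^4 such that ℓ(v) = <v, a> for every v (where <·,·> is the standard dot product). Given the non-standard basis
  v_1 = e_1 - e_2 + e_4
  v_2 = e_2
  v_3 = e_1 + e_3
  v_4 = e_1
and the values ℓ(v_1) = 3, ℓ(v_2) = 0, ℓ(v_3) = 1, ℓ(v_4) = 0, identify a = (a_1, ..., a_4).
a = (0, 0, 1, 3)

Write a = (a_1, ..., a_4) in the standard basis. For each basis vector v_i, ℓ(v_i) = <v_i, a> is a linear equation in the a_j's. Collect the n equations into a matrix system V a = ℓ, where row i of V is v_i (expressed in the standard basis). Since V is invertible (lower-triangular with 1s on the diagonal, up to permutation), solve by back-substitution:
  V =
[[1, -1, 0, 1],
 [0, 1, 0, 0],
 [1, 0, 1, 0],
 [1, 0, 0, 0]]
  V a = (3, 0, 1, 0)
Solving gives a = (0, 0, 1, 3).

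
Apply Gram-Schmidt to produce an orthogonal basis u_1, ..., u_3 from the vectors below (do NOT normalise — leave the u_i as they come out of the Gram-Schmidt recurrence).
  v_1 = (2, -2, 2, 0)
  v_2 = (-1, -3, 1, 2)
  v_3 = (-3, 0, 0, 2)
Orthogonal basis:
  u_1 = (2, -2, 2, 0)
  u_2 = (-2, -2, 0, 2)
  u_3 = (-1/3, 2/3, 1, 1/3)

Apply the Gram-Schmidt recurrence
  u_1 = v_1
  u_i = v_i − Σ_{j<i} ((v_i · u_j) / (u_j · u_j)) · u_j.

Step by step this gives:
  u_1 = (2, -2, 2, 0)
  u_2 = (-2, -2, 0, 2)
  u_3 = (-1/3, 2/3, 1, 1/3)

Orthogonality check:
  u_2 · u_1 = 0 (should be 0)
  u_3 · u_1 = 0 (should be 0)
  u_3 · u_2 = 0 (should be 0)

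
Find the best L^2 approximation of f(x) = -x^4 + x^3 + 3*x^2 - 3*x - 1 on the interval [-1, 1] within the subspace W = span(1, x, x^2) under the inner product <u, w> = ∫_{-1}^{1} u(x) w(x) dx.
g(x) = 15*x^2/7 - 12*x/5 - 32/35

The best approximation g ∈ W is the orthogonal projection of f onto W. Writing g = a_0 + a_1 x + a_2 x^2, the coefficients solve the normal equations G · a = b where
  G_{ij} = <φ_i, φ_j> and b_i = <f, φ_i>, with φ_0 = 1, φ_1 = x, φ_2 = x^2.
G =
  [2, 0, 2/3]
  [0, 2/3, 0]
  [2/3, 0, 2/5],
b = (-2/5, -8/5, 26/105).
Solving gives a_0 = -32/35, a_1 = -12/5, a_2 = 15/7, so
  g(x) = 15*x^2/7 - 12*x/5 - 32/35.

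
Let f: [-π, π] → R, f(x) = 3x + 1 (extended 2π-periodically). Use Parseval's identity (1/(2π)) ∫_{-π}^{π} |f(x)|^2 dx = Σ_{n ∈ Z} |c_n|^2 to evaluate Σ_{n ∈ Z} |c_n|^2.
Σ |c_n|^2 = 3π^2 + 1

Expand and integrate term by term over [-π, π]:
  ∫ (3x)^2 dx = 9·(2π^3/3); ∫ 2·3·(1)·x dx = 0 (odd integrand); ∫ 1^2 dx = 1·2π.
So (1/(2π)) ∫_{-π}^{π} (3x + 1)^2 dx = 9π^2/3 + 1 = 3π^2 + 1.
Parseval ⇒ Σ |c_n|^2 = 3π^2 + 1.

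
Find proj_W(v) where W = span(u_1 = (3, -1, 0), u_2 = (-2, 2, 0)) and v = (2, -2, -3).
proj_W(v) = (2, -2, 0)

Set up U = [u_1 | ... | u_2] ∈ R^(3×2). The projector onto W = col(U) is P = U (U^T U)^(-1) U^T.
Compute U^T U =
  [10, -8]
  [-8, 8],
and U^T v = (8, -8).
Solve U^T U · c = U^T v for the coefficients: c = (0, -1). The projection is proj_W(v) = U c.
Check: (v - proj_W(v)) · u_1 = 0  (should be 0).
Check: (v - proj_W(v)) · u_2 = 0  (should be 0).
Result: proj_W(v) = (2, -2, 0).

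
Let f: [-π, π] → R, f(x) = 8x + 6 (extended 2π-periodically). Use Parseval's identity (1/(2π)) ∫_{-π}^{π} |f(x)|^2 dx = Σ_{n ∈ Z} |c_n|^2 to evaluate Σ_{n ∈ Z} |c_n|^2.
Σ |c_n|^2 = 64π^2/3 + 36

Expand and integrate term by term over [-π, π]:
  ∫ (8x)^2 dx = 64·(2π^3/3); ∫ 2·8·(6)·x dx = 0 (odd integrand); ∫ 6^2 dx = 36·2π.
So (1/(2π)) ∫_{-π}^{π} (8x + 6)^2 dx = 64π^2/3 + 36 = 64π^2/3 + 36.
Parseval ⇒ Σ |c_n|^2 = 64π^2/3 + 36.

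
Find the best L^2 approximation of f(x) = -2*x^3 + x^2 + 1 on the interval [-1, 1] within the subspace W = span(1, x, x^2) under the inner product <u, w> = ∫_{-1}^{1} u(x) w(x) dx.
g(x) = x^2 - 6*x/5 + 1

The best approximation g ∈ W is the orthogonal projection of f onto W. Writing g = a_0 + a_1 x + a_2 x^2, the coefficients solve the normal equations G · a = b where
  G_{ij} = <φ_i, φ_j> and b_i = <f, φ_i>, with φ_0 = 1, φ_1 = x, φ_2 = x^2.
G =
  [2, 0, 2/3]
  [0, 2/3, 0]
  [2/3, 0, 2/5],
b = (8/3, -4/5, 16/15).
Solving gives a_0 = 1, a_1 = -6/5, a_2 = 1, so
  g(x) = x^2 - 6*x/5 + 1.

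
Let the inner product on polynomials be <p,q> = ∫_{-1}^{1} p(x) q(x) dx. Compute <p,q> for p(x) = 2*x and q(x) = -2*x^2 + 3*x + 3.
<p,q> = 4

Expand the product: p(x)·q(x) = -4*x^3 + 6*x^2 + 6*x.
∫_{-1}^{1} of each monomial x^k gives [2/(k+1) if k even, 0 if k odd]. Integrating term-by-term (or equivalently evaluating the antiderivative F(x) = -x^4 + 2*x^3 + 3*x^2 at the endpoints):
  F(1) − F(−1) = 4 − (0) = 4.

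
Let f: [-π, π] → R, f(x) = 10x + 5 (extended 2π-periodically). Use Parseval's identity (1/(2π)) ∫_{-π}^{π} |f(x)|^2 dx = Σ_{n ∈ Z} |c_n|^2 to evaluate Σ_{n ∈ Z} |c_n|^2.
Σ |c_n|^2 = 100π^2/3 + 25

Expand and integrate term by term over [-π, π]:
  ∫ (10x)^2 dx = 100·(2π^3/3); ∫ 2·10·(5)·x dx = 0 (odd integrand); ∫ 5^2 dx = 25·2π.
So (1/(2π)) ∫_{-π}^{π} (10x + 5)^2 dx = 100π^2/3 + 25 = 100π^2/3 + 25.
Parseval ⇒ Σ |c_n|^2 = 100π^2/3 + 25.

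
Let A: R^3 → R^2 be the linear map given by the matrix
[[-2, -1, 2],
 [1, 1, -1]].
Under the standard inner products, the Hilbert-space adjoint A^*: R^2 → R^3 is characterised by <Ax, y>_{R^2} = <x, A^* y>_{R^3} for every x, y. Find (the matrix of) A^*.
A^* = A^T =
[[-2, 1],
 [-1, 1],
 [2, -1]]

For real matrices with standard dot products, the defining identity <Ax, y> = <x, A^* y> gives (Ax)^T y = x^T (A^*) y, i.e. x^T A^T y = x^T (A^*) y. Since this holds for all x, y, we must have A^* = A^T. Therefore
A^* =
[[-2, 1],
 [-1, 1],
 [2, -1]].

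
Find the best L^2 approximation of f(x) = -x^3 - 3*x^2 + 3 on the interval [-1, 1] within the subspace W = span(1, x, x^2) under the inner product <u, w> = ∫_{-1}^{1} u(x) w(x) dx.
g(x) = -3*x^2 - 3*x/5 + 3

The best approximation g ∈ W is the orthogonal projection of f onto W. Writing g = a_0 + a_1 x + a_2 x^2, the coefficients solve the normal equations G · a = b where
  G_{ij} = <φ_i, φ_j> and b_i = <f, φ_i>, with φ_0 = 1, φ_1 = x, φ_2 = x^2.
G =
  [2, 0, 2/3]
  [0, 2/3, 0]
  [2/3, 0, 2/5],
b = (4, -2/5, 4/5).
Solving gives a_0 = 3, a_1 = -3/5, a_2 = -3, so
  g(x) = -3*x^2 - 3*x/5 + 3.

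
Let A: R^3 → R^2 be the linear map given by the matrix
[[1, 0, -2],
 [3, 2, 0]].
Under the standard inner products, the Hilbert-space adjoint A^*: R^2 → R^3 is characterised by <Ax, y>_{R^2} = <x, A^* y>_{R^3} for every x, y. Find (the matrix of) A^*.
A^* = A^T =
[[1, 3],
 [0, 2],
 [-2, 0]]

For real matrices with standard dot products, the defining identity <Ax, y> = <x, A^* y> gives (Ax)^T y = x^T (A^*) y, i.e. x^T A^T y = x^T (A^*) y. Since this holds for all x, y, we must have A^* = A^T. Therefore
A^* =
[[1, 3],
 [0, 2],
 [-2, 0]].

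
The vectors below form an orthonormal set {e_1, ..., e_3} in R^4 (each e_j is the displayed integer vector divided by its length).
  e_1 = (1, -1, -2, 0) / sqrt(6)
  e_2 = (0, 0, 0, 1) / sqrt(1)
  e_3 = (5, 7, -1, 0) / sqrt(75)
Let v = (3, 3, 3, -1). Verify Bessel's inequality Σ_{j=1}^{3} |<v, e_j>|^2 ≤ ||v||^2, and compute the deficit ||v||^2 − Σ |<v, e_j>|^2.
Σ |<v, e_j>|^2 = 538/25; ||v||^2 = 28; deficit = 162/25

Write each e_j = u_j / sqrt(<u_j, u_j>) where u_j is the displayed integer vector. Then <v, e_j> = <v, u_j> / sqrt(<u_j, u_j>), so |<v, e_j>|^2 = <v, u_j>^2 / <u_j, u_j>.
Coefficients: <v, e_1> = -6/sqrt(6), <v, e_2> = -1/sqrt(1), <v, e_3> = 33/sqrt(75).
Square and sum: Σ |<v, e_j>|^2 = 538/25.
Compute ||v||^2 = v·v = 28.
Deficit = 28 − 538/25 = 162/25 ≥ 0, confirming Bessel's inequality. (The deficit equals ||v − Σ <v,e_j> e_j||^2, the squared distance from v to span{e_j}.)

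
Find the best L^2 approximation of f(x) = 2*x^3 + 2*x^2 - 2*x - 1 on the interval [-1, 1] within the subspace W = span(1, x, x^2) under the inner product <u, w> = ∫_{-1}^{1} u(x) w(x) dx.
g(x) = 2*x^2 - 4*x/5 - 1

The best approximation g ∈ W is the orthogonal projection of f onto W. Writing g = a_0 + a_1 x + a_2 x^2, the coefficients solve the normal equations G · a = b where
  G_{ij} = <φ_i, φ_j> and b_i = <f, φ_i>, with φ_0 = 1, φ_1 = x, φ_2 = x^2.
G =
  [2, 0, 2/3]
  [0, 2/3, 0]
  [2/3, 0, 2/5],
b = (-2/3, -8/15, 2/15).
Solving gives a_0 = -1, a_1 = -4/5, a_2 = 2, so
  g(x) = 2*x^2 - 4*x/5 - 1.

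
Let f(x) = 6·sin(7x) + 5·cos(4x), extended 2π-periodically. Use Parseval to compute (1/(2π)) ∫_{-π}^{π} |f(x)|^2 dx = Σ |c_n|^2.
Σ |c_n|^2 = 61/2

Expand |f|^2 and use orthogonality of {sin(nx), cos(mx)} on [-π, π]:
  ∫_{-π}^{π} sin(nx)^2 dx = π, ∫ cos(mx)^2 dx = π, and cross terms integrate to 0.
So ∫_{-π}^{π} f(x)^2 dx = 6^2 · π + 5^2 · π = (36 + 25)π.
Divide by 2π: (36 + 25)/2 = 61/2.
By Parseval, this equals Σ |c_n|^2.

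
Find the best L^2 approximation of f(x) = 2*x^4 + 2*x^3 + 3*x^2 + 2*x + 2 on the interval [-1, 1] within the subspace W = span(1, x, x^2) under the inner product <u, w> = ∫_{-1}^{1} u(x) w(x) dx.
g(x) = 33*x^2/7 + 16*x/5 + 64/35

The best approximation g ∈ W is the orthogonal projection of f onto W. Writing g = a_0 + a_1 x + a_2 x^2, the coefficients solve the normal equations G · a = b where
  G_{ij} = <φ_i, φ_j> and b_i = <f, φ_i>, with φ_0 = 1, φ_1 = x, φ_2 = x^2.
G =
  [2, 0, 2/3]
  [0, 2/3, 0]
  [2/3, 0, 2/5],
b = (34/5, 32/15, 326/105).
Solving gives a_0 = 64/35, a_1 = 16/5, a_2 = 33/7, so
  g(x) = 33*x^2/7 + 16*x/5 + 64/35.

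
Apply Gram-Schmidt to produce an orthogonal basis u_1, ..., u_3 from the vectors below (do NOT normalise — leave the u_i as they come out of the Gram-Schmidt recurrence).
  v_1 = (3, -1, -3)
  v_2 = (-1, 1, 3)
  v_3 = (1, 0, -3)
Orthogonal basis:
  u_1 = (3, -1, -3)
  u_2 = (20/19, 6/19, 18/19)
  u_3 = (0, 9/10, -3/10)

Apply the Gram-Schmidt recurrence
  u_1 = v_1
  u_i = v_i − Σ_{j<i} ((v_i · u_j) / (u_j · u_j)) · u_j.

Step by step this gives:
  u_1 = (3, -1, -3)
  u_2 = (20/19, 6/19, 18/19)
  u_3 = (0, 9/10, -3/10)

Orthogonality check:
  u_2 · u_1 = 0 (should be 0)
  u_3 · u_1 = 0 (should be 0)
  u_3 · u_2 = 0 (should be 0)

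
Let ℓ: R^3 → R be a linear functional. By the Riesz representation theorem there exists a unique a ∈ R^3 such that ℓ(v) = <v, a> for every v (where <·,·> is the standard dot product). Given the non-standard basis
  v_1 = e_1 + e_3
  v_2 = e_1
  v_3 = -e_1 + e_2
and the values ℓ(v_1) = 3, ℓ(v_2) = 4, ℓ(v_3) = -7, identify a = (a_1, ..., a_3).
a = (4, -3, -1)

Write a = (a_1, ..., a_3) in the standard basis. For each basis vector v_i, ℓ(v_i) = <v_i, a> is a linear equation in the a_j's. Collect the n equations into a matrix system V a = ℓ, where row i of V is v_i (expressed in the standard basis). Since V is invertible (lower-triangular with 1s on the diagonal, up to permutation), solve by back-substitution:
  V =
[[1, 0, 1],
 [1, 0, 0],
 [-1, 1, 0]]
  V a = (3, 4, -7)
Solving gives a = (4, -3, -1).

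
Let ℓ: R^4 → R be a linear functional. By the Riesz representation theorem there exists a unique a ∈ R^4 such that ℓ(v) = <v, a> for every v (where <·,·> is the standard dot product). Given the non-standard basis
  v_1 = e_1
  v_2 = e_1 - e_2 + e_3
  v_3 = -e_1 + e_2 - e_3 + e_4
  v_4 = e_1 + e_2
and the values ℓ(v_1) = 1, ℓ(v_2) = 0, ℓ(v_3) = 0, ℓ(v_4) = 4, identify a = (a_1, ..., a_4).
a = (1, 3, 2, 0)

Write a = (a_1, ..., a_4) in the standard basis. For each basis vector v_i, ℓ(v_i) = <v_i, a> is a linear equation in the a_j's. Collect the n equations into a matrix system V a = ℓ, where row i of V is v_i (expressed in the standard basis). Since V is invertible (lower-triangular with 1s on the diagonal, up to permutation), solve by back-substitution:
  V =
[[1, 0, 0, 0],
 [1, -1, 1, 0],
 [-1, 1, -1, 1],
 [1, 1, 0, 0]]
  V a = (1, 0, 0, 4)
Solving gives a = (1, 3, 2, 0).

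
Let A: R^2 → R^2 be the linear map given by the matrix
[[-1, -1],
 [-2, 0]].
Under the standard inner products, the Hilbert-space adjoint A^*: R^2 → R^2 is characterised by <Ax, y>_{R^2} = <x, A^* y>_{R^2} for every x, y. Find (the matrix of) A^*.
A^* = A^T =
[[-1, -2],
 [-1, 0]]

For real matrices with standard dot products, the defining identity <Ax, y> = <x, A^* y> gives (Ax)^T y = x^T (A^*) y, i.e. x^T A^T y = x^T (A^*) y. Since this holds for all x, y, we must have A^* = A^T. Therefore
A^* =
[[-1, -2],
 [-1, 0]].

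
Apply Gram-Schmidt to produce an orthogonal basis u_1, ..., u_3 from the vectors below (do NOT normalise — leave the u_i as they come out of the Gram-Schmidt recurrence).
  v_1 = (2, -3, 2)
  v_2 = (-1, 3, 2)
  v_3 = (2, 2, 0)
Orthogonal basis:
  u_1 = (2, -3, 2)
  u_2 = (-3/17, 30/17, 48/17)
  u_3 = (16/7, 8/7, -4/7)

Apply the Gram-Schmidt recurrence
  u_1 = v_1
  u_i = v_i − Σ_{j<i} ((v_i · u_j) / (u_j · u_j)) · u_j.

Step by step this gives:
  u_1 = (2, -3, 2)
  u_2 = (-3/17, 30/17, 48/17)
  u_3 = (16/7, 8/7, -4/7)

Orthogonality check:
  u_2 · u_1 = 0 (should be 0)
  u_3 · u_1 = 0 (should be 0)
  u_3 · u_2 = 0 (should be 0)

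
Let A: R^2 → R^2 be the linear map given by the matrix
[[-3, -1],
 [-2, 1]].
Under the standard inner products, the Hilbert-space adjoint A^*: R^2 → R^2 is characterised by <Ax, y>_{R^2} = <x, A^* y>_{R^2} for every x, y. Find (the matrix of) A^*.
A^* = A^T =
[[-3, -2],
 [-1, 1]]

For real matrices with standard dot products, the defining identity <Ax, y> = <x, A^* y> gives (Ax)^T y = x^T (A^*) y, i.e. x^T A^T y = x^T (A^*) y. Since this holds for all x, y, we must have A^* = A^T. Therefore
A^* =
[[-3, -2],
 [-1, 1]].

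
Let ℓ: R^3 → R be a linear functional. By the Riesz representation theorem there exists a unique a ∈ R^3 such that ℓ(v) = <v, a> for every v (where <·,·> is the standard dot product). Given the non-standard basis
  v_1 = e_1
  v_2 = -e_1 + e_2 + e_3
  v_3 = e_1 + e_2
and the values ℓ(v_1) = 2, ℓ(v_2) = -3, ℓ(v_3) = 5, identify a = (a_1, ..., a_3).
a = (2, 3, -4)

Write a = (a_1, ..., a_3) in the standard basis. For each basis vector v_i, ℓ(v_i) = <v_i, a> is a linear equation in the a_j's. Collect the n equations into a matrix system V a = ℓ, where row i of V is v_i (expressed in the standard basis). Since V is invertible (lower-triangular with 1s on the diagonal, up to permutation), solve by back-substitution:
  V =
[[1, 0, 0],
 [-1, 1, 1],
 [1, 1, 0]]
  V a = (2, -3, 5)
Solving gives a = (2, 3, -4).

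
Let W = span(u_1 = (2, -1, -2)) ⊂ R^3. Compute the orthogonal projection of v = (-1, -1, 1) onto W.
proj_W(v) = (-2/3, 1/3, 2/3)

Set up U = [u_1 | ... | u_1] ∈ R^(3×1). The projector onto W = col(U) is P = U (U^T U)^(-1) U^T.
Compute U^T U =
  [9],
and U^T v = (-3).
Solve U^T U · c = U^T v for the coefficients: c = (-1/3). The projection is proj_W(v) = U c.
Check: (v - proj_W(v)) · u_1 = 0  (should be 0).
Result: proj_W(v) = (-2/3, 1/3, 2/3).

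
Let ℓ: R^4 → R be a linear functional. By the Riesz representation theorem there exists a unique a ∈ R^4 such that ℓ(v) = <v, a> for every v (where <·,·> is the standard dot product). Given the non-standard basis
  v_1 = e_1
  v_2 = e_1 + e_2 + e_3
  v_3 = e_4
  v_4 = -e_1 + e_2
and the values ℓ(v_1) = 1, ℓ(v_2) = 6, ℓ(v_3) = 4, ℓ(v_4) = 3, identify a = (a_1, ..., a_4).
a = (1, 4, 1, 4)

Write a = (a_1, ..., a_4) in the standard basis. For each basis vector v_i, ℓ(v_i) = <v_i, a> is a linear equation in the a_j's. Collect the n equations into a matrix system V a = ℓ, where row i of V is v_i (expressed in the standard basis). Since V is invertible (lower-triangular with 1s on the diagonal, up to permutation), solve by back-substitution:
  V =
[[1, 0, 0, 0],
 [1, 1, 1, 0],
 [0, 0, 0, 1],
 [-1, 1, 0, 0]]
  V a = (1, 6, 4, 3)
Solving gives a = (1, 4, 1, 4).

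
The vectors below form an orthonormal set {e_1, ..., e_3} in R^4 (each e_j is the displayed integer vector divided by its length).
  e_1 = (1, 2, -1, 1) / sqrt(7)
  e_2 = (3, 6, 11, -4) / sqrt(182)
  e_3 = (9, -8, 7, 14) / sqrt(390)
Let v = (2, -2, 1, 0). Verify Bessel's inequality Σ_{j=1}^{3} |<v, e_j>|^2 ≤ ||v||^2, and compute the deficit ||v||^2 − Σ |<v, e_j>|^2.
Σ |<v, e_j>|^2 = 86/15; ||v||^2 = 9; deficit = 49/15

Write each e_j = u_j / sqrt(<u_j, u_j>) where u_j is the displayed integer vector. Then <v, e_j> = <v, u_j> / sqrt(<u_j, u_j>), so |<v, e_j>|^2 = <v, u_j>^2 / <u_j, u_j>.
Coefficients: <v, e_1> = -3/sqrt(7), <v, e_2> = 5/sqrt(182), <v, e_3> = 41/sqrt(390).
Square and sum: Σ |<v, e_j>|^2 = 86/15.
Compute ||v||^2 = v·v = 9.
Deficit = 9 − 86/15 = 49/15 ≥ 0, confirming Bessel's inequality. (The deficit equals ||v − Σ <v,e_j> e_j||^2, the squared distance from v to span{e_j}.)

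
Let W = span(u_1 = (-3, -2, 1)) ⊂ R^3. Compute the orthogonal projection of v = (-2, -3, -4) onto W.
proj_W(v) = (-12/7, -8/7, 4/7)

Set up U = [u_1 | ... | u_1] ∈ R^(3×1). The projector onto W = col(U) is P = U (U^T U)^(-1) U^T.
Compute U^T U =
  [14],
and U^T v = (8).
Solve U^T U · c = U^T v for the coefficients: c = (4/7). The projection is proj_W(v) = U c.
Check: (v - proj_W(v)) · u_1 = 0  (should be 0).
Result: proj_W(v) = (-12/7, -8/7, 4/7).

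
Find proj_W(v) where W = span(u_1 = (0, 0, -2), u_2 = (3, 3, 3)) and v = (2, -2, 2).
proj_W(v) = (0, 0, 2)

Set up U = [u_1 | ... | u_2] ∈ R^(3×2). The projector onto W = col(U) is P = U (U^T U)^(-1) U^T.
Compute U^T U =
  [4, -6]
  [-6, 27],
and U^T v = (-4, 6).
Solve U^T U · c = U^T v for the coefficients: c = (-1, 0). The projection is proj_W(v) = U c.
Check: (v - proj_W(v)) · u_1 = 0  (should be 0).
Check: (v - proj_W(v)) · u_2 = 0  (should be 0).
Result: proj_W(v) = (0, 0, 2).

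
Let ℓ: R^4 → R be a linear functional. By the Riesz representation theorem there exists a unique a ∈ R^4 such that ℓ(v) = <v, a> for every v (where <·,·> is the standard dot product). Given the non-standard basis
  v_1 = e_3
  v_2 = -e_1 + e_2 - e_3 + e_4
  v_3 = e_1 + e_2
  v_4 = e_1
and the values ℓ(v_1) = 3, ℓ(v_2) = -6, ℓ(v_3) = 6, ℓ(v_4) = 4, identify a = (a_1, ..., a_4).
a = (4, 2, 3, -1)

Write a = (a_1, ..., a_4) in the standard basis. For each basis vector v_i, ℓ(v_i) = <v_i, a> is a linear equation in the a_j's. Collect the n equations into a matrix system V a = ℓ, where row i of V is v_i (expressed in the standard basis). Since V is invertible (lower-triangular with 1s on the diagonal, up to permutation), solve by back-substitution:
  V =
[[0, 0, 1, 0],
 [-1, 1, -1, 1],
 [1, 1, 0, 0],
 [1, 0, 0, 0]]
  V a = (3, -6, 6, 4)
Solving gives a = (4, 2, 3, -1).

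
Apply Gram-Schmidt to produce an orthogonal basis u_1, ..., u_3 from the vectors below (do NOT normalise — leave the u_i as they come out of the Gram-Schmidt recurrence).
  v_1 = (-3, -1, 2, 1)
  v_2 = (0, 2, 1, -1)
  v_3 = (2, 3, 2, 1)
Orthogonal basis:
  u_1 = (-3, -1, 2, 1)
  u_2 = (-1/5, 29/15, 17/15, -14/15)
  u_3 = (127/89, 48/89, 111/89, 207/89)

Apply the Gram-Schmidt recurrence
  u_1 = v_1
  u_i = v_i − Σ_{j<i} ((v_i · u_j) / (u_j · u_j)) · u_j.

Step by step this gives:
  u_1 = (-3, -1, 2, 1)
  u_2 = (-1/5, 29/15, 17/15, -14/15)
  u_3 = (127/89, 48/89, 111/89, 207/89)

Orthogonality check:
  u_2 · u_1 = 0 (should be 0)
  u_3 · u_1 = 0 (should be 0)
  u_3 · u_2 = 0 (should be 0)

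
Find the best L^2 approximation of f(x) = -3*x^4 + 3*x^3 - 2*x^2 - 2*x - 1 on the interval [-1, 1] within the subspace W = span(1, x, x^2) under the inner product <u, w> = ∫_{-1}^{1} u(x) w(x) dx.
g(x) = -32*x^2/7 - x/5 - 26/35

The best approximation g ∈ W is the orthogonal projection of f onto W. Writing g = a_0 + a_1 x + a_2 x^2, the coefficients solve the normal equations G · a = b where
  G_{ij} = <φ_i, φ_j> and b_i = <f, φ_i>, with φ_0 = 1, φ_1 = x, φ_2 = x^2.
G =
  [2, 0, 2/3]
  [0, 2/3, 0]
  [2/3, 0, 2/5],
b = (-68/15, -2/15, -244/105).
Solving gives a_0 = -26/35, a_1 = -1/5, a_2 = -32/7, so
  g(x) = -32*x^2/7 - x/5 - 26/35.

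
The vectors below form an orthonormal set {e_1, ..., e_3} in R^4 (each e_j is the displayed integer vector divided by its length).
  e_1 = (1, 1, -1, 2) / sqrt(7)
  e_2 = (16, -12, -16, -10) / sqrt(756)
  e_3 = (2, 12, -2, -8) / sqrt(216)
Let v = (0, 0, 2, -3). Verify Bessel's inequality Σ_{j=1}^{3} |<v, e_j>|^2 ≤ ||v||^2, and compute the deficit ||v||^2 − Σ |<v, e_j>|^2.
Σ |<v, e_j>|^2 = 11; ||v||^2 = 13; deficit = 2

Write each e_j = u_j / sqrt(<u_j, u_j>) where u_j is the displayed integer vector. Then <v, e_j> = <v, u_j> / sqrt(<u_j, u_j>), so |<v, e_j>|^2 = <v, u_j>^2 / <u_j, u_j>.
Coefficients: <v, e_1> = -8/sqrt(7), <v, e_2> = -2/sqrt(756), <v, e_3> = 20/sqrt(216).
Square and sum: Σ |<v, e_j>|^2 = 11.
Compute ||v||^2 = v·v = 13.
Deficit = 13 − 11 = 2 ≥ 0, confirming Bessel's inequality. (The deficit equals ||v − Σ <v,e_j> e_j||^2, the squared distance from v to span{e_j}.)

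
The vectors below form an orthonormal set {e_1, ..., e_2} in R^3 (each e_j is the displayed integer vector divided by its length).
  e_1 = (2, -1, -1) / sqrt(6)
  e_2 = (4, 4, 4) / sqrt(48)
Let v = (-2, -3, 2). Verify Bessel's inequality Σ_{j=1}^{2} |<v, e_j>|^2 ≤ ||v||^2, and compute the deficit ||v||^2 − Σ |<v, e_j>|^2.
Σ |<v, e_j>|^2 = 9/2; ||v||^2 = 17; deficit = 25/2

Write each e_j = u_j / sqrt(<u_j, u_j>) where u_j is the displayed integer vector. Then <v, e_j> = <v, u_j> / sqrt(<u_j, u_j>), so |<v, e_j>|^2 = <v, u_j>^2 / <u_j, u_j>.
Coefficients: <v, e_1> = -3/sqrt(6), <v, e_2> = -12/sqrt(48).
Square and sum: Σ |<v, e_j>|^2 = 9/2.
Compute ||v||^2 = v·v = 17.
Deficit = 17 − 9/2 = 25/2 ≥ 0, confirming Bessel's inequality. (The deficit equals ||v − Σ <v,e_j> e_j||^2, the squared distance from v to span{e_j}.)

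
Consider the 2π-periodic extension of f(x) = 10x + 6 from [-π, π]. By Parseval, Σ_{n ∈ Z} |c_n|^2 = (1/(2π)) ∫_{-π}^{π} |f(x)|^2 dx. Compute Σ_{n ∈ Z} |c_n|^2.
Σ |c_n|^2 = 100π^2/3 + 36

Expand and integrate term by term over [-π, π]:
  ∫ (10x)^2 dx = 100·(2π^3/3); ∫ 2·10·(6)·x dx = 0 (odd integrand); ∫ 6^2 dx = 36·2π.
So (1/(2π)) ∫_{-π}^{π} (10x + 6)^2 dx = 100π^2/3 + 36 = 100π^2/3 + 36.
Parseval ⇒ Σ |c_n|^2 = 100π^2/3 + 36.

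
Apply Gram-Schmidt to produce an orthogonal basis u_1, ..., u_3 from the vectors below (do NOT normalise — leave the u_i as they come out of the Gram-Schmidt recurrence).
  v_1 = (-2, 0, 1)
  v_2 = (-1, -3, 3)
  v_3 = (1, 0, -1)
Orthogonal basis:
  u_1 = (-2, 0, 1)
  u_2 = (1, -3, 2)
  u_3 = (-9/70, -3/14, -9/35)

Apply the Gram-Schmidt recurrence
  u_1 = v_1
  u_i = v_i − Σ_{j<i} ((v_i · u_j) / (u_j · u_j)) · u_j.

Step by step this gives:
  u_1 = (-2, 0, 1)
  u_2 = (1, -3, 2)
  u_3 = (-9/70, -3/14, -9/35)

Orthogonality check:
  u_2 · u_1 = 0 (should be 0)
  u_3 · u_1 = 0 (should be 0)
  u_3 · u_2 = 0 (should be 0)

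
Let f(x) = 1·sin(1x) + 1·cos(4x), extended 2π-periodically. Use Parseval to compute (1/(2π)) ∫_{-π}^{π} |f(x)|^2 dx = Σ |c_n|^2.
Σ |c_n|^2 = 1

Expand |f|^2 and use orthogonality of {sin(nx), cos(mx)} on [-π, π]:
  ∫_{-π}^{π} sin(nx)^2 dx = π, ∫ cos(mx)^2 dx = π, and cross terms integrate to 0.
So ∫_{-π}^{π} f(x)^2 dx = 1^2 · π + 1^2 · π = (1 + 1)π.
Divide by 2π: (1 + 1)/2 = 1.
By Parseval, this equals Σ |c_n|^2.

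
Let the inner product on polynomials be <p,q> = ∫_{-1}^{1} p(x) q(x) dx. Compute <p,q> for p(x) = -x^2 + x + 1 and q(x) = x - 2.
<p,q> = -2

Expand the product: p(x)·q(x) = -x^3 + 3*x^2 - x - 2.
∫_{-1}^{1} of each monomial x^k gives [2/(k+1) if k even, 0 if k odd]. Integrating term-by-term (or equivalently evaluating the antiderivative F(x) = -x^4/4 + x^3 - x^2/2 - 2*x at the endpoints):
  F(1) − F(−1) = -7/4 − (1/4) = -2.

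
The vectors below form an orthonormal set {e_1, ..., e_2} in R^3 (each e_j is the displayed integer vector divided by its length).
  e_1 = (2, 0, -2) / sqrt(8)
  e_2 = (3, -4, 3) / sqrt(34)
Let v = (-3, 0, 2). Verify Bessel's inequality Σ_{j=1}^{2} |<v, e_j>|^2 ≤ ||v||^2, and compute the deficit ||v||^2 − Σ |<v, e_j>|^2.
Σ |<v, e_j>|^2 = 217/17; ||v||^2 = 13; deficit = 4/17

Write each e_j = u_j / sqrt(<u_j, u_j>) where u_j is the displayed integer vector. Then <v, e_j> = <v, u_j> / sqrt(<u_j, u_j>), so |<v, e_j>|^2 = <v, u_j>^2 / <u_j, u_j>.
Coefficients: <v, e_1> = -10/sqrt(8), <v, e_2> = -3/sqrt(34).
Square and sum: Σ |<v, e_j>|^2 = 217/17.
Compute ||v||^2 = v·v = 13.
Deficit = 13 − 217/17 = 4/17 ≥ 0, confirming Bessel's inequality. (The deficit equals ||v − Σ <v,e_j> e_j||^2, the squared distance from v to span{e_j}.)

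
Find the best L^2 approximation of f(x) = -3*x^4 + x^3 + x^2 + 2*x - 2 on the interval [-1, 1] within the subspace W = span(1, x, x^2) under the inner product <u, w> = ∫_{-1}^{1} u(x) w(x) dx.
g(x) = -11*x^2/7 + 13*x/5 - 61/35

The best approximation g ∈ W is the orthogonal projection of f onto W. Writing g = a_0 + a_1 x + a_2 x^2, the coefficients solve the normal equations G · a = b where
  G_{ij} = <φ_i, φ_j> and b_i = <f, φ_i>, with φ_0 = 1, φ_1 = x, φ_2 = x^2.
G =
  [2, 0, 2/3]
  [0, 2/3, 0]
  [2/3, 0, 2/5],
b = (-68/15, 26/15, -188/105).
Solving gives a_0 = -61/35, a_1 = 13/5, a_2 = -11/7, so
  g(x) = -11*x^2/7 + 13*x/5 - 61/35.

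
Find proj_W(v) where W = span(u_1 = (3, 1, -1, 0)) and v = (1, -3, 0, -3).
proj_W(v) = (0, 0, 0, 0)

Set up U = [u_1 | ... | u_1] ∈ R^(4×1). The projector onto W = col(U) is P = U (U^T U)^(-1) U^T.
Compute U^T U =
  [11],
and U^T v = (0).
Solve U^T U · c = U^T v for the coefficients: c = (0). The projection is proj_W(v) = U c.
Check: (v - proj_W(v)) · u_1 = 0  (should be 0).
Result: proj_W(v) = (0, 0, 0, 0).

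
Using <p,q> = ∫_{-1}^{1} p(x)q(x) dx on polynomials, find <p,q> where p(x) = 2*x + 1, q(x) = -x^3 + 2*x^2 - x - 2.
<p,q> = -24/5

Expand the product: p(x)·q(x) = -2*x^4 + 3*x^3 - 5*x - 2.
∫_{-1}^{1} of each monomial x^k gives [2/(k+1) if k even, 0 if k odd]. Integrating term-by-term (or equivalently evaluating the antiderivative F(x) = -2*x^5/5 + 3*x^4/4 - 5*x^2/2 - 2*x at the endpoints):
  F(1) − F(−1) = -83/20 − (13/20) = -24/5.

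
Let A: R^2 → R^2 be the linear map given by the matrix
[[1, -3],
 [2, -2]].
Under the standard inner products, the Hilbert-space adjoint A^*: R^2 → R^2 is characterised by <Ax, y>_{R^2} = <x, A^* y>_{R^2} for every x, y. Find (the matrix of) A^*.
A^* = A^T =
[[1, 2],
 [-3, -2]]

For real matrices with standard dot products, the defining identity <Ax, y> = <x, A^* y> gives (Ax)^T y = x^T (A^*) y, i.e. x^T A^T y = x^T (A^*) y. Since this holds for all x, y, we must have A^* = A^T. Therefore
A^* =
[[1, 2],
 [-3, -2]].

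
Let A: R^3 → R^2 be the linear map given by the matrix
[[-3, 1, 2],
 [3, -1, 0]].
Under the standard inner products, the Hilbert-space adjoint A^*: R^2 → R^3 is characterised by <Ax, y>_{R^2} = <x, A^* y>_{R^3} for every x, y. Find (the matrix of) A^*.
A^* = A^T =
[[-3, 3],
 [1, -1],
 [2, 0]]

For real matrices with standard dot products, the defining identity <Ax, y> = <x, A^* y> gives (Ax)^T y = x^T (A^*) y, i.e. x^T A^T y = x^T (A^*) y. Since this holds for all x, y, we must have A^* = A^T. Therefore
A^* =
[[-3, 3],
 [1, -1],
 [2, 0]].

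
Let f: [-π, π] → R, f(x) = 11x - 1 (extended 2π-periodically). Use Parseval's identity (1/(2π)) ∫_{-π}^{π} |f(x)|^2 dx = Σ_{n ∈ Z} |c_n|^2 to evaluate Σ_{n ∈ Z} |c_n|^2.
Σ |c_n|^2 = 121π^2/3 + 1

Expand and integrate term by term over [-π, π]:
  ∫ (11x)^2 dx = 121·(2π^3/3); ∫ 2·11·(-1)·x dx = 0 (odd integrand); ∫ (-1)^2 dx = 1·2π.
So (1/(2π)) ∫_{-π}^{π} (11x - 1)^2 dx = 121π^2/3 + 1 = 121π^2/3 + 1.
Parseval ⇒ Σ |c_n|^2 = 121π^2/3 + 1.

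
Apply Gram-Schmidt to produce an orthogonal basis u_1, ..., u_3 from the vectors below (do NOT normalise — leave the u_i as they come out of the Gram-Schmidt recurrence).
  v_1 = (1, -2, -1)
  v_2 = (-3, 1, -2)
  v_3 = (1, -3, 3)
Orthogonal basis:
  u_1 = (1, -2, -1)
  u_2 = (-5/2, 0, -5/2)
  u_3 = (-5/3, -5/3, 5/3)

Apply the Gram-Schmidt recurrence
  u_1 = v_1
  u_i = v_i − Σ_{j<i} ((v_i · u_j) / (u_j · u_j)) · u_j.

Step by step this gives:
  u_1 = (1, -2, -1)
  u_2 = (-5/2, 0, -5/2)
  u_3 = (-5/3, -5/3, 5/3)

Orthogonality check:
  u_2 · u_1 = 0 (should be 0)
  u_3 · u_1 = 0 (should be 0)
  u_3 · u_2 = 0 (should be 0)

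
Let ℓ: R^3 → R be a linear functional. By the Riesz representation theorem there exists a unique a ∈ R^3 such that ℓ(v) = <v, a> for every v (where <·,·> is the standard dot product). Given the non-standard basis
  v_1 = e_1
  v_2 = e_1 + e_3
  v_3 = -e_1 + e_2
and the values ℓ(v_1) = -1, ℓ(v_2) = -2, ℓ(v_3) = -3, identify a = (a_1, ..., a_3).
a = (-1, -4, -1)

Write a = (a_1, ..., a_3) in the standard basis. For each basis vector v_i, ℓ(v_i) = <v_i, a> is a linear equation in the a_j's. Collect the n equations into a matrix system V a = ℓ, where row i of V is v_i (expressed in the standard basis). Since V is invertible (lower-triangular with 1s on the diagonal, up to permutation), solve by back-substitution:
  V =
[[1, 0, 0],
 [1, 0, 1],
 [-1, 1, 0]]
  V a = (-1, -2, -3)
Solving gives a = (-1, -4, -1).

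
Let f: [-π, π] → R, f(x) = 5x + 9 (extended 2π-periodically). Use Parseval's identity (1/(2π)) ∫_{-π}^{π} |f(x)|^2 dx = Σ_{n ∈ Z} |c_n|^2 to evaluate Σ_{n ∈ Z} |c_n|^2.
Σ |c_n|^2 = 25π^2/3 + 81

Expand and integrate term by term over [-π, π]:
  ∫ (5x)^2 dx = 25·(2π^3/3); ∫ 2·5·(9)·x dx = 0 (odd integrand); ∫ 9^2 dx = 81·2π.
So (1/(2π)) ∫_{-π}^{π} (5x + 9)^2 dx = 25π^2/3 + 81 = 25π^2/3 + 81.
Parseval ⇒ Σ |c_n|^2 = 25π^2/3 + 81.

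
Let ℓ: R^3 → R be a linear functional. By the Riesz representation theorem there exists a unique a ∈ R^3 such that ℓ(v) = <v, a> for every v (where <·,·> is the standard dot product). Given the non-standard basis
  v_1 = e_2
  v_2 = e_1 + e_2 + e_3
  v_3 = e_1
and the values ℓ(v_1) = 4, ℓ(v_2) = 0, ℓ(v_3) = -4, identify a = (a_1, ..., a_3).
a = (-4, 4, 0)

Write a = (a_1, ..., a_3) in the standard basis. For each basis vector v_i, ℓ(v_i) = <v_i, a> is a linear equation in the a_j's. Collect the n equations into a matrix system V a = ℓ, where row i of V is v_i (expressed in the standard basis). Since V is invertible (lower-triangular with 1s on the diagonal, up to permutation), solve by back-substitution:
  V =
[[0, 1, 0],
 [1, 1, 1],
 [1, 0, 0]]
  V a = (4, 0, -4)
Solving gives a = (-4, 4, 0).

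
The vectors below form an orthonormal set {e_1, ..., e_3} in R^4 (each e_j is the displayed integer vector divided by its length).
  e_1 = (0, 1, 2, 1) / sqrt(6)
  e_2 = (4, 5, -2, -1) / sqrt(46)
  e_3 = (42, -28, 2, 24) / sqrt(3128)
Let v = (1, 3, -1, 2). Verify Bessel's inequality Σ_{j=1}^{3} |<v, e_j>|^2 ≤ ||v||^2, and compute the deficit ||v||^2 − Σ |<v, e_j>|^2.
Σ |<v, e_j>|^2 = 159/17; ||v||^2 = 15; deficit = 96/17

Write each e_j = u_j / sqrt(<u_j, u_j>) where u_j is the displayed integer vector. Then <v, e_j> = <v, u_j> / sqrt(<u_j, u_j>), so |<v, e_j>|^2 = <v, u_j>^2 / <u_j, u_j>.
Coefficients: <v, e_1> = 3/sqrt(6), <v, e_2> = 19/sqrt(46), <v, e_3> = 4/sqrt(3128).
Square and sum: Σ |<v, e_j>|^2 = 159/17.
Compute ||v||^2 = v·v = 15.
Deficit = 15 − 159/17 = 96/17 ≥ 0, confirming Bessel's inequality. (The deficit equals ||v − Σ <v,e_j> e_j||^2, the squared distance from v to span{e_j}.)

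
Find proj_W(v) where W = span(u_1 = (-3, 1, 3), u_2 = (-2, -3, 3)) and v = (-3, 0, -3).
proj_W(v) = (3/137, 207/274, -63/274)

Set up U = [u_1 | ... | u_2] ∈ R^(3×2). The projector onto W = col(U) is P = U (U^T U)^(-1) U^T.
Compute U^T U =
  [19, 12]
  [12, 22],
and U^T v = (0, -3).
Solve U^T U · c = U^T v for the coefficients: c = (18/137, -57/274). The projection is proj_W(v) = U c.
Check: (v - proj_W(v)) · u_1 = 0  (should be 0).
Check: (v - proj_W(v)) · u_2 = 0  (should be 0).
Result: proj_W(v) = (3/137, 207/274, -63/274).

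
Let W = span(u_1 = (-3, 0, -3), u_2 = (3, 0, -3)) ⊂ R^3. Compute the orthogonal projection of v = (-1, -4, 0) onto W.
proj_W(v) = (-1, 0, 0)

Set up U = [u_1 | ... | u_2] ∈ R^(3×2). The projector onto W = col(U) is P = U (U^T U)^(-1) U^T.
Compute U^T U =
  [18, 0]
  [0, 18],
and U^T v = (3, -3).
Solve U^T U · c = U^T v for the coefficients: c = (1/6, -1/6). The projection is proj_W(v) = U c.
Check: (v - proj_W(v)) · u_1 = 0  (should be 0).
Check: (v - proj_W(v)) · u_2 = 0  (should be 0).
Result: proj_W(v) = (-1, 0, 0).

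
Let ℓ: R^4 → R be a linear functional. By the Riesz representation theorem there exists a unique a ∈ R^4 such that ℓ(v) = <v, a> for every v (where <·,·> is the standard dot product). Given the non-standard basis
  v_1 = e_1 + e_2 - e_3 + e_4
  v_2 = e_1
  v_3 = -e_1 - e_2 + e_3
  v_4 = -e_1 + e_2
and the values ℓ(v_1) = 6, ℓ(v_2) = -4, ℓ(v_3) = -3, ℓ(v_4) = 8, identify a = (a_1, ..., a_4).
a = (-4, 4, -3, 3)

Write a = (a_1, ..., a_4) in the standard basis. For each basis vector v_i, ℓ(v_i) = <v_i, a> is a linear equation in the a_j's. Collect the n equations into a matrix system V a = ℓ, where row i of V is v_i (expressed in the standard basis). Since V is invertible (lower-triangular with 1s on the diagonal, up to permutation), solve by back-substitution:
  V =
[[1, 1, -1, 1],
 [1, 0, 0, 0],
 [-1, -1, 1, 0],
 [-1, 1, 0, 0]]
  V a = (6, -4, -3, 8)
Solving gives a = (-4, 4, -3, 3).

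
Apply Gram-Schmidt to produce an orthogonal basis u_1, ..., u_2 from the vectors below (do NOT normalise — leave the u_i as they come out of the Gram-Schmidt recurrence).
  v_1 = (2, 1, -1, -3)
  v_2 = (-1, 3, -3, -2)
Orthogonal basis:
  u_1 = (2, 1, -1, -3)
  u_2 = (-7/3, 7/3, -7/3, 0)

Apply the Gram-Schmidt recurrence
  u_1 = v_1
  u_i = v_i − Σ_{j<i} ((v_i · u_j) / (u_j · u_j)) · u_j.

Step by step this gives:
  u_1 = (2, 1, -1, -3)
  u_2 = (-7/3, 7/3, -7/3, 0)

Orthogonality check:
  u_2 · u_1 = 0 (should be 0)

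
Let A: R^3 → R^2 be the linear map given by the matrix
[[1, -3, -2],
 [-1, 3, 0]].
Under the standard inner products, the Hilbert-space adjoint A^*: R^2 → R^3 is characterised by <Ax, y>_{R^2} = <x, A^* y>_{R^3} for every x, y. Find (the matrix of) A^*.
A^* = A^T =
[[1, -1],
 [-3, 3],
 [-2, 0]]

For real matrices with standard dot products, the defining identity <Ax, y> = <x, A^* y> gives (Ax)^T y = x^T (A^*) y, i.e. x^T A^T y = x^T (A^*) y. Since this holds for all x, y, we must have A^* = A^T. Therefore
A^* =
[[1, -1],
 [-3, 3],
 [-2, 0]].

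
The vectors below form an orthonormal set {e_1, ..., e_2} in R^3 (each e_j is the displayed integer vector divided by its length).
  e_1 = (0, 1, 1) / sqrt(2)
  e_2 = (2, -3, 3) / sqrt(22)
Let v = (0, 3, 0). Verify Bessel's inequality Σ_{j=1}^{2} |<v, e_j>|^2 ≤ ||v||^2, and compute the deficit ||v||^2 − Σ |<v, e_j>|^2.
Σ |<v, e_j>|^2 = 90/11; ||v||^2 = 9; deficit = 9/11

Write each e_j = u_j / sqrt(<u_j, u_j>) where u_j is the displayed integer vector. Then <v, e_j> = <v, u_j> / sqrt(<u_j, u_j>), so |<v, e_j>|^2 = <v, u_j>^2 / <u_j, u_j>.
Coefficients: <v, e_1> = 3/sqrt(2), <v, e_2> = -9/sqrt(22).
Square and sum: Σ |<v, e_j>|^2 = 90/11.
Compute ||v||^2 = v·v = 9.
Deficit = 9 − 90/11 = 9/11 ≥ 0, confirming Bessel's inequality. (The deficit equals ||v − Σ <v,e_j> e_j||^2, the squared distance from v to span{e_j}.)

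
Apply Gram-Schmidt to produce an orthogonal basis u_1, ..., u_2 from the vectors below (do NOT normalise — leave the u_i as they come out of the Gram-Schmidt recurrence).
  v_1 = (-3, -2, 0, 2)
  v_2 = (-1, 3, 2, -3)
Orthogonal basis:
  u_1 = (-3, -2, 0, 2)
  u_2 = (-44/17, 33/17, 2, -33/17)

Apply the Gram-Schmidt recurrence
  u_1 = v_1
  u_i = v_i − Σ_{j<i} ((v_i · u_j) / (u_j · u_j)) · u_j.

Step by step this gives:
  u_1 = (-3, -2, 0, 2)
  u_2 = (-44/17, 33/17, 2, -33/17)

Orthogonality check:
  u_2 · u_1 = 0 (should be 0)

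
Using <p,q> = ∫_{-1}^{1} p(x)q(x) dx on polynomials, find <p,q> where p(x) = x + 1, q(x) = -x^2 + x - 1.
<p,q> = -2

Expand the product: p(x)·q(x) = -x^3 - 1.
∫_{-1}^{1} of each monomial x^k gives [2/(k+1) if k even, 0 if k odd]. Integrating term-by-term (or equivalently evaluating the antiderivative F(x) = -x^4/4 - x at the endpoints):
  F(1) − F(−1) = -5/4 − (3/4) = -2.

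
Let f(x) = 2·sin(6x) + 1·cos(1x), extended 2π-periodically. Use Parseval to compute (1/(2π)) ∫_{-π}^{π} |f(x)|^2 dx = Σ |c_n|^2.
Σ |c_n|^2 = 5/2

Expand |f|^2 and use orthogonality of {sin(nx), cos(mx)} on [-π, π]:
  ∫_{-π}^{π} sin(nx)^2 dx = π, ∫ cos(mx)^2 dx = π, and cross terms integrate to 0.
So ∫_{-π}^{π} f(x)^2 dx = 2^2 · π + 1^2 · π = (4 + 1)π.
Divide by 2π: (4 + 1)/2 = 5/2.
By Parseval, this equals Σ |c_n|^2.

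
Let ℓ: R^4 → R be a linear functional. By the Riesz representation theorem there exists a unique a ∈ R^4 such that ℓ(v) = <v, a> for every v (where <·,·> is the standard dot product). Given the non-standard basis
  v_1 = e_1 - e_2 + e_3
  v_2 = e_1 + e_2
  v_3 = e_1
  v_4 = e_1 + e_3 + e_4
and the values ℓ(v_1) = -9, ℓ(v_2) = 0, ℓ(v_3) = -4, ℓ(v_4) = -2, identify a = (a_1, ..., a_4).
a = (-4, 4, -1, 3)

Write a = (a_1, ..., a_4) in the standard basis. For each basis vector v_i, ℓ(v_i) = <v_i, a> is a linear equation in the a_j's. Collect the n equations into a matrix system V a = ℓ, where row i of V is v_i (expressed in the standard basis). Since V is invertible (lower-triangular with 1s on the diagonal, up to permutation), solve by back-substitution:
  V =
[[1, -1, 1, 0],
 [1, 1, 0, 0],
 [1, 0, 0, 0],
 [1, 0, 1, 1]]
  V a = (-9, 0, -4, -2)
Solving gives a = (-4, 4, -1, 3).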